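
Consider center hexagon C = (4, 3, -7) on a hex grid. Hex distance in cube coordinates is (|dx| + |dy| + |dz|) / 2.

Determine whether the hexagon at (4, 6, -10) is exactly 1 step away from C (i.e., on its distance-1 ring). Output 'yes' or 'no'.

Answer: no

Derivation:
|px - cx| = |4 - 4| = 0
|py - cy| = |6 - 3| = 3
|pz - cz| = |-10 - (-7)| = 3
distance = (0+3+3)/2 = 6/2 = 3
radius = 1; distance != radius -> no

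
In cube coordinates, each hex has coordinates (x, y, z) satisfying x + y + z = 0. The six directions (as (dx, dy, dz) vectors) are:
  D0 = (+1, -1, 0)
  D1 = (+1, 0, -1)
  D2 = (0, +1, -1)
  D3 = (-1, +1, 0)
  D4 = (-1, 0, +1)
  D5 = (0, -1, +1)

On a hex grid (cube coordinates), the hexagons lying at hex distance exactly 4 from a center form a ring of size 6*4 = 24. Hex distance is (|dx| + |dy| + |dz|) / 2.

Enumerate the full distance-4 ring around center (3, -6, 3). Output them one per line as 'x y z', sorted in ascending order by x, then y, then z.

Walk ring at distance 4 from (3, -6, 3):
Start at center + D4*4 = (-1, -6, 7)
  hex 0: (-1, -6, 7)
  hex 1: (0, -7, 7)
  hex 2: (1, -8, 7)
  hex 3: (2, -9, 7)
  hex 4: (3, -10, 7)
  hex 5: (4, -10, 6)
  hex 6: (5, -10, 5)
  hex 7: (6, -10, 4)
  hex 8: (7, -10, 3)
  hex 9: (7, -9, 2)
  hex 10: (7, -8, 1)
  hex 11: (7, -7, 0)
  hex 12: (7, -6, -1)
  hex 13: (6, -5, -1)
  hex 14: (5, -4, -1)
  hex 15: (4, -3, -1)
  hex 16: (3, -2, -1)
  hex 17: (2, -2, 0)
  hex 18: (1, -2, 1)
  hex 19: (0, -2, 2)
  hex 20: (-1, -2, 3)
  hex 21: (-1, -3, 4)
  hex 22: (-1, -4, 5)
  hex 23: (-1, -5, 6)
Sorted: 24 hexes.

Answer: -1 -6 7
-1 -5 6
-1 -4 5
-1 -3 4
-1 -2 3
0 -7 7
0 -2 2
1 -8 7
1 -2 1
2 -9 7
2 -2 0
3 -10 7
3 -2 -1
4 -10 6
4 -3 -1
5 -10 5
5 -4 -1
6 -10 4
6 -5 -1
7 -10 3
7 -9 2
7 -8 1
7 -7 0
7 -6 -1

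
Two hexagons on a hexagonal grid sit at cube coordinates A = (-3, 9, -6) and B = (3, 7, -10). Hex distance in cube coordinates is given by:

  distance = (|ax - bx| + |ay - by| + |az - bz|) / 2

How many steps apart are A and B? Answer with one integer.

Answer: 6

Derivation:
|ax - bx| = |-3 - 3| = 6
|ay - by| = |9 - 7| = 2
|az - bz| = |-6 - (-10)| = 4
distance = (6 + 2 + 4) / 2 = 12 / 2 = 6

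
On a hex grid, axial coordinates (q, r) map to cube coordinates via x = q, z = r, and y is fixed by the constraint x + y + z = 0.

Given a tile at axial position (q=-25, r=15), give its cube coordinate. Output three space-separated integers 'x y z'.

Answer: -25 10 15

Derivation:
x = q = -25
z = r = 15
y = -x - z = -(-25) - (15) = 10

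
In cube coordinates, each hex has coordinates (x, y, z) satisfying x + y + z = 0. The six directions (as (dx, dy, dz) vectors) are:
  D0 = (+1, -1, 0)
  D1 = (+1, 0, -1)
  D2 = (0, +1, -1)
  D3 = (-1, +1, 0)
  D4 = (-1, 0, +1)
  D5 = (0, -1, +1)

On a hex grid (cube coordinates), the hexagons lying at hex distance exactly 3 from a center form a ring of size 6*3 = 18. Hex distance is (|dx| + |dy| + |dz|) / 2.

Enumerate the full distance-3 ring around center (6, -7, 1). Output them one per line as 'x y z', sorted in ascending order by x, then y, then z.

Walk ring at distance 3 from (6, -7, 1):
Start at center + D4*3 = (3, -7, 4)
  hex 0: (3, -7, 4)
  hex 1: (4, -8, 4)
  hex 2: (5, -9, 4)
  hex 3: (6, -10, 4)
  hex 4: (7, -10, 3)
  hex 5: (8, -10, 2)
  hex 6: (9, -10, 1)
  hex 7: (9, -9, 0)
  hex 8: (9, -8, -1)
  hex 9: (9, -7, -2)
  hex 10: (8, -6, -2)
  hex 11: (7, -5, -2)
  hex 12: (6, -4, -2)
  hex 13: (5, -4, -1)
  hex 14: (4, -4, 0)
  hex 15: (3, -4, 1)
  hex 16: (3, -5, 2)
  hex 17: (3, -6, 3)
Sorted: 18 hexes.

Answer: 3 -7 4
3 -6 3
3 -5 2
3 -4 1
4 -8 4
4 -4 0
5 -9 4
5 -4 -1
6 -10 4
6 -4 -2
7 -10 3
7 -5 -2
8 -10 2
8 -6 -2
9 -10 1
9 -9 0
9 -8 -1
9 -7 -2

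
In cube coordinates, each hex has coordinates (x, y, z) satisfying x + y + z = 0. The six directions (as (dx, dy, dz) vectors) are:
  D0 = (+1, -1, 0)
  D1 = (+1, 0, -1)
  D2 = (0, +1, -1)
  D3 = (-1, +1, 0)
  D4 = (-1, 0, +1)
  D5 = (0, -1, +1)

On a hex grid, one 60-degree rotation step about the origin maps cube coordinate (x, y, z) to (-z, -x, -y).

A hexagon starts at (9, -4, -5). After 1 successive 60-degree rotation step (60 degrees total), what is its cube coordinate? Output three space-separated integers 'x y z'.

Answer: 5 -9 4

Derivation:
Start: (9, -4, -5)
Step 1: (9, -4, -5) -> (-(-5), -(9), -(-4)) = (5, -9, 4)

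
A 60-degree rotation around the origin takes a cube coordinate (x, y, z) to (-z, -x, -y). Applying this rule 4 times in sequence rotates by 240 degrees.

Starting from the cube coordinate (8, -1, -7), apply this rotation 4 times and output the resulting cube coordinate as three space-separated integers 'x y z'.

Start: (8, -1, -7)
Step 1: (8, -1, -7) -> (-(-7), -(8), -(-1)) = (7, -8, 1)
Step 2: (7, -8, 1) -> (-(1), -(7), -(-8)) = (-1, -7, 8)
Step 3: (-1, -7, 8) -> (-(8), -(-1), -(-7)) = (-8, 1, 7)
Step 4: (-8, 1, 7) -> (-(7), -(-8), -(1)) = (-7, 8, -1)

Answer: -7 8 -1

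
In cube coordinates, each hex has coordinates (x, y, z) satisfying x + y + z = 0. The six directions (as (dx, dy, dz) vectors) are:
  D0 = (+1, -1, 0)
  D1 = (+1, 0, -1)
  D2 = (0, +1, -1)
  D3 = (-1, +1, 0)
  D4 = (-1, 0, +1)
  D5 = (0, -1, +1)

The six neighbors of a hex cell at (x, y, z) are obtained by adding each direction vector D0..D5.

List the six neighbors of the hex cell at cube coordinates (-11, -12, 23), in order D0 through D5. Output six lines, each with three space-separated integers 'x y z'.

Center: (-11, -12, 23). Add each direction:
  D0: (-11, -12, 23) + (1, -1, 0) = (-10, -13, 23)
  D1: (-11, -12, 23) + (1, 0, -1) = (-10, -12, 22)
  D2: (-11, -12, 23) + (0, 1, -1) = (-11, -11, 22)
  D3: (-11, -12, 23) + (-1, 1, 0) = (-12, -11, 23)
  D4: (-11, -12, 23) + (-1, 0, 1) = (-12, -12, 24)
  D5: (-11, -12, 23) + (0, -1, 1) = (-11, -13, 24)

Answer: -10 -13 23
-10 -12 22
-11 -11 22
-12 -11 23
-12 -12 24
-11 -13 24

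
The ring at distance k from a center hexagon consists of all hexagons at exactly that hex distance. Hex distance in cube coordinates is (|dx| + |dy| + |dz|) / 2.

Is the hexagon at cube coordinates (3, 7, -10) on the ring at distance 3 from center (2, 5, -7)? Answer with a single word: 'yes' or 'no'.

|px - cx| = |3 - 2| = 1
|py - cy| = |7 - 5| = 2
|pz - cz| = |-10 - (-7)| = 3
distance = (1+2+3)/2 = 6/2 = 3
radius = 3; distance == radius -> yes

Answer: yes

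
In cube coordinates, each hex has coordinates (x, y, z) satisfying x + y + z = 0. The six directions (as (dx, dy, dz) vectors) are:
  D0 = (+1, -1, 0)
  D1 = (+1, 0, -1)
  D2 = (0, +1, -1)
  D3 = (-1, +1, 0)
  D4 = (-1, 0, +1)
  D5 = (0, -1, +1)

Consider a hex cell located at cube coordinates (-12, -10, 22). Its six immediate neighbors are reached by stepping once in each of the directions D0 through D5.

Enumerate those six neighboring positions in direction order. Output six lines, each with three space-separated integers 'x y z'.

Center: (-12, -10, 22). Add each direction:
  D0: (-12, -10, 22) + (1, -1, 0) = (-11, -11, 22)
  D1: (-12, -10, 22) + (1, 0, -1) = (-11, -10, 21)
  D2: (-12, -10, 22) + (0, 1, -1) = (-12, -9, 21)
  D3: (-12, -10, 22) + (-1, 1, 0) = (-13, -9, 22)
  D4: (-12, -10, 22) + (-1, 0, 1) = (-13, -10, 23)
  D5: (-12, -10, 22) + (0, -1, 1) = (-12, -11, 23)

Answer: -11 -11 22
-11 -10 21
-12 -9 21
-13 -9 22
-13 -10 23
-12 -11 23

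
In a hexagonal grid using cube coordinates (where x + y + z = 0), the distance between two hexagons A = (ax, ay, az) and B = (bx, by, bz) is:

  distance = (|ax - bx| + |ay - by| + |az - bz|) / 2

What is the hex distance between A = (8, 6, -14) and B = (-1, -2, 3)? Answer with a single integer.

|ax - bx| = |8 - (-1)| = 9
|ay - by| = |6 - (-2)| = 8
|az - bz| = |-14 - 3| = 17
distance = (9 + 8 + 17) / 2 = 34 / 2 = 17

Answer: 17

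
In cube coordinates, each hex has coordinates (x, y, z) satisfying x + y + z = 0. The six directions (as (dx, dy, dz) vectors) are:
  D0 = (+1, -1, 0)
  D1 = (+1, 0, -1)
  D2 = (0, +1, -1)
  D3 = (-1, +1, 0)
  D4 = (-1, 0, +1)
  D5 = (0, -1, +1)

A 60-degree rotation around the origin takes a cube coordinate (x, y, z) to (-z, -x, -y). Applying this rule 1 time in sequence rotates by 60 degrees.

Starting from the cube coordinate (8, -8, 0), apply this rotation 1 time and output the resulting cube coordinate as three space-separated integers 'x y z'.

Answer: 0 -8 8

Derivation:
Start: (8, -8, 0)
Step 1: (8, -8, 0) -> (-(0), -(8), -(-8)) = (0, -8, 8)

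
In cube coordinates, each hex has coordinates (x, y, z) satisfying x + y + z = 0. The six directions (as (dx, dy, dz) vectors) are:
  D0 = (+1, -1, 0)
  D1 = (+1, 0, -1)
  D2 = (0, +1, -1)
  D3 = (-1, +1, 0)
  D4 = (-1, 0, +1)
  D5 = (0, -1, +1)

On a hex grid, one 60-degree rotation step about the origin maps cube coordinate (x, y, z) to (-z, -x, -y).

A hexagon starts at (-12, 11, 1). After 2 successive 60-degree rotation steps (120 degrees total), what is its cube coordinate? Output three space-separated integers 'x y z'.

Start: (-12, 11, 1)
Step 1: (-12, 11, 1) -> (-(1), -(-12), -(11)) = (-1, 12, -11)
Step 2: (-1, 12, -11) -> (-(-11), -(-1), -(12)) = (11, 1, -12)

Answer: 11 1 -12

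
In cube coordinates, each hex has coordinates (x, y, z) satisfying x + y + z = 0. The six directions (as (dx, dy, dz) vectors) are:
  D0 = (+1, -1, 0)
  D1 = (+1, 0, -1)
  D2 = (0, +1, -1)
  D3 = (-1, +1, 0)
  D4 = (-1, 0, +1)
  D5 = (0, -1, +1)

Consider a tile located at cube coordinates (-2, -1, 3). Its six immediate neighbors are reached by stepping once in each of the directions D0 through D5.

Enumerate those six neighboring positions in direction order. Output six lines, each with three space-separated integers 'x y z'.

Answer: -1 -2 3
-1 -1 2
-2 0 2
-3 0 3
-3 -1 4
-2 -2 4

Derivation:
Center: (-2, -1, 3). Add each direction:
  D0: (-2, -1, 3) + (1, -1, 0) = (-1, -2, 3)
  D1: (-2, -1, 3) + (1, 0, -1) = (-1, -1, 2)
  D2: (-2, -1, 3) + (0, 1, -1) = (-2, 0, 2)
  D3: (-2, -1, 3) + (-1, 1, 0) = (-3, 0, 3)
  D4: (-2, -1, 3) + (-1, 0, 1) = (-3, -1, 4)
  D5: (-2, -1, 3) + (0, -1, 1) = (-2, -2, 4)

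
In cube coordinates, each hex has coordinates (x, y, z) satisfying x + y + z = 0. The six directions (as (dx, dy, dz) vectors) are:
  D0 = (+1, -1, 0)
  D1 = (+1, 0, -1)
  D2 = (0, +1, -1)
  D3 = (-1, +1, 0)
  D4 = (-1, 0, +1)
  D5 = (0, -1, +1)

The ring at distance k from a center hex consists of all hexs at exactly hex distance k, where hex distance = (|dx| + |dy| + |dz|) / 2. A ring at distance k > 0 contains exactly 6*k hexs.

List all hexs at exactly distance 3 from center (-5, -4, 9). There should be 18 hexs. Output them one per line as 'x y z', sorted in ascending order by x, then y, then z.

Walk ring at distance 3 from (-5, -4, 9):
Start at center + D4*3 = (-8, -4, 12)
  hex 0: (-8, -4, 12)
  hex 1: (-7, -5, 12)
  hex 2: (-6, -6, 12)
  hex 3: (-5, -7, 12)
  hex 4: (-4, -7, 11)
  hex 5: (-3, -7, 10)
  hex 6: (-2, -7, 9)
  hex 7: (-2, -6, 8)
  hex 8: (-2, -5, 7)
  hex 9: (-2, -4, 6)
  hex 10: (-3, -3, 6)
  hex 11: (-4, -2, 6)
  hex 12: (-5, -1, 6)
  hex 13: (-6, -1, 7)
  hex 14: (-7, -1, 8)
  hex 15: (-8, -1, 9)
  hex 16: (-8, -2, 10)
  hex 17: (-8, -3, 11)
Sorted: 18 hexes.

Answer: -8 -4 12
-8 -3 11
-8 -2 10
-8 -1 9
-7 -5 12
-7 -1 8
-6 -6 12
-6 -1 7
-5 -7 12
-5 -1 6
-4 -7 11
-4 -2 6
-3 -7 10
-3 -3 6
-2 -7 9
-2 -6 8
-2 -5 7
-2 -4 6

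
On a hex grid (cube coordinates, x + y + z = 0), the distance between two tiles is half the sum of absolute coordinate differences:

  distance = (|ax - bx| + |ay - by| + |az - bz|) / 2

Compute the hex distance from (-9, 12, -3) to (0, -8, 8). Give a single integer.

|ax - bx| = |-9 - 0| = 9
|ay - by| = |12 - (-8)| = 20
|az - bz| = |-3 - 8| = 11
distance = (9 + 20 + 11) / 2 = 40 / 2 = 20

Answer: 20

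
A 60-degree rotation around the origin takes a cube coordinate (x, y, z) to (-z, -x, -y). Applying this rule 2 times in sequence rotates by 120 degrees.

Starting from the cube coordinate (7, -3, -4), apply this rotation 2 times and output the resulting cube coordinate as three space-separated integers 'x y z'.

Answer: -3 -4 7

Derivation:
Start: (7, -3, -4)
Step 1: (7, -3, -4) -> (-(-4), -(7), -(-3)) = (4, -7, 3)
Step 2: (4, -7, 3) -> (-(3), -(4), -(-7)) = (-3, -4, 7)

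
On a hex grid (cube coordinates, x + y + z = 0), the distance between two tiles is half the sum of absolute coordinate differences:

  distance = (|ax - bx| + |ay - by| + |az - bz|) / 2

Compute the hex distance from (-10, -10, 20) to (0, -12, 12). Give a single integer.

Answer: 10

Derivation:
|ax - bx| = |-10 - 0| = 10
|ay - by| = |-10 - (-12)| = 2
|az - bz| = |20 - 12| = 8
distance = (10 + 2 + 8) / 2 = 20 / 2 = 10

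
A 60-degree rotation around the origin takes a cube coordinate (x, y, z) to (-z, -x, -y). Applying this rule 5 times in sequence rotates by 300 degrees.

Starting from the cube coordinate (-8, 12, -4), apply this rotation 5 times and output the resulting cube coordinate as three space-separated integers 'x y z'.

Answer: -12 4 8

Derivation:
Start: (-8, 12, -4)
Step 1: (-8, 12, -4) -> (-(-4), -(-8), -(12)) = (4, 8, -12)
Step 2: (4, 8, -12) -> (-(-12), -(4), -(8)) = (12, -4, -8)
Step 3: (12, -4, -8) -> (-(-8), -(12), -(-4)) = (8, -12, 4)
Step 4: (8, -12, 4) -> (-(4), -(8), -(-12)) = (-4, -8, 12)
Step 5: (-4, -8, 12) -> (-(12), -(-4), -(-8)) = (-12, 4, 8)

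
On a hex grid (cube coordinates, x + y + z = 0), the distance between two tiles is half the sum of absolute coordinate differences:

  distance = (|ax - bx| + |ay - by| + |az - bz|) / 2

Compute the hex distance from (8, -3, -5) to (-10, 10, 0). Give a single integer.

|ax - bx| = |8 - (-10)| = 18
|ay - by| = |-3 - 10| = 13
|az - bz| = |-5 - 0| = 5
distance = (18 + 13 + 5) / 2 = 36 / 2 = 18

Answer: 18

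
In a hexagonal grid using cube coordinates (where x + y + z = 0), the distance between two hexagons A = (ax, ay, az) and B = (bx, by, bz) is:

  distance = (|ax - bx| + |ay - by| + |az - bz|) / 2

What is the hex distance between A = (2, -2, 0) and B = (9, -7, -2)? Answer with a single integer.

Answer: 7

Derivation:
|ax - bx| = |2 - 9| = 7
|ay - by| = |-2 - (-7)| = 5
|az - bz| = |0 - (-2)| = 2
distance = (7 + 5 + 2) / 2 = 14 / 2 = 7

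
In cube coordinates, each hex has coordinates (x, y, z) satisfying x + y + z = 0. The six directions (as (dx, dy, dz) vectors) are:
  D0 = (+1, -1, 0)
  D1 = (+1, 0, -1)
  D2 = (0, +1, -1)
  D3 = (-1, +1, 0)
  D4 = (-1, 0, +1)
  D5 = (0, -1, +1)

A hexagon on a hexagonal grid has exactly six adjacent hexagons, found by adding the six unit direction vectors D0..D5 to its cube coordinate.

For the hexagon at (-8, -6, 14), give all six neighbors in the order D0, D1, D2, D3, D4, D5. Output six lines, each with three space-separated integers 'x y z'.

Center: (-8, -6, 14). Add each direction:
  D0: (-8, -6, 14) + (1, -1, 0) = (-7, -7, 14)
  D1: (-8, -6, 14) + (1, 0, -1) = (-7, -6, 13)
  D2: (-8, -6, 14) + (0, 1, -1) = (-8, -5, 13)
  D3: (-8, -6, 14) + (-1, 1, 0) = (-9, -5, 14)
  D4: (-8, -6, 14) + (-1, 0, 1) = (-9, -6, 15)
  D5: (-8, -6, 14) + (0, -1, 1) = (-8, -7, 15)

Answer: -7 -7 14
-7 -6 13
-8 -5 13
-9 -5 14
-9 -6 15
-8 -7 15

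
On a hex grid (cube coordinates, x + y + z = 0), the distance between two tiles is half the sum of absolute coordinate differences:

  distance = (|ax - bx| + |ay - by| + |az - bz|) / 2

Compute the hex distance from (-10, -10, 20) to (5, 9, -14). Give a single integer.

|ax - bx| = |-10 - 5| = 15
|ay - by| = |-10 - 9| = 19
|az - bz| = |20 - (-14)| = 34
distance = (15 + 19 + 34) / 2 = 68 / 2 = 34

Answer: 34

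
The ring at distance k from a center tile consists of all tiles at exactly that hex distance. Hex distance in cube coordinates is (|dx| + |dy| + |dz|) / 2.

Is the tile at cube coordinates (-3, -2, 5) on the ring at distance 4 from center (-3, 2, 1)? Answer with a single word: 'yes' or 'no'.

Answer: yes

Derivation:
|px - cx| = |-3 - (-3)| = 0
|py - cy| = |-2 - 2| = 4
|pz - cz| = |5 - 1| = 4
distance = (0+4+4)/2 = 8/2 = 4
radius = 4; distance == radius -> yes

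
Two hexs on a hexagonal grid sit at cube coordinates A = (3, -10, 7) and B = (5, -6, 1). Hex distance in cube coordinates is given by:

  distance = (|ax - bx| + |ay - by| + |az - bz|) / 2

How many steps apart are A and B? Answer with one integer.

Answer: 6

Derivation:
|ax - bx| = |3 - 5| = 2
|ay - by| = |-10 - (-6)| = 4
|az - bz| = |7 - 1| = 6
distance = (2 + 4 + 6) / 2 = 12 / 2 = 6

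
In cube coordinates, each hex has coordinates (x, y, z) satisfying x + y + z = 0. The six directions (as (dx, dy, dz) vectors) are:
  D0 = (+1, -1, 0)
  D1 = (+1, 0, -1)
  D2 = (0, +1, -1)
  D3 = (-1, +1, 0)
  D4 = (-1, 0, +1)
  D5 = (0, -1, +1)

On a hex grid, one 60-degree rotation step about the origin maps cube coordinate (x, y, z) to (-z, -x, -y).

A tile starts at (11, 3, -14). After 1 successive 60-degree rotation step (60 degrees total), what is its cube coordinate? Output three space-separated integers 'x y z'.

Answer: 14 -11 -3

Derivation:
Start: (11, 3, -14)
Step 1: (11, 3, -14) -> (-(-14), -(11), -(3)) = (14, -11, -3)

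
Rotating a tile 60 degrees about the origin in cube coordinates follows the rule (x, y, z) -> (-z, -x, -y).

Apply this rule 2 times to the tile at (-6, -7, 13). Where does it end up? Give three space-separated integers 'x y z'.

Answer: -7 13 -6

Derivation:
Start: (-6, -7, 13)
Step 1: (-6, -7, 13) -> (-(13), -(-6), -(-7)) = (-13, 6, 7)
Step 2: (-13, 6, 7) -> (-(7), -(-13), -(6)) = (-7, 13, -6)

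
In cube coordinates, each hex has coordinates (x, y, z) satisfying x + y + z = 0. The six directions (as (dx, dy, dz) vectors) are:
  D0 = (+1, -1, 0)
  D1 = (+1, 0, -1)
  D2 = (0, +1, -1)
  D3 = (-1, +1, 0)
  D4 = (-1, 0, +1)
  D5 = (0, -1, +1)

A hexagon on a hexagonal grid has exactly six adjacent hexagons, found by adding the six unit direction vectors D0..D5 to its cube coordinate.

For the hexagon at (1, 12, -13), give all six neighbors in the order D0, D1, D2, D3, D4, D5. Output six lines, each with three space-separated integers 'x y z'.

Answer: 2 11 -13
2 12 -14
1 13 -14
0 13 -13
0 12 -12
1 11 -12

Derivation:
Center: (1, 12, -13). Add each direction:
  D0: (1, 12, -13) + (1, -1, 0) = (2, 11, -13)
  D1: (1, 12, -13) + (1, 0, -1) = (2, 12, -14)
  D2: (1, 12, -13) + (0, 1, -1) = (1, 13, -14)
  D3: (1, 12, -13) + (-1, 1, 0) = (0, 13, -13)
  D4: (1, 12, -13) + (-1, 0, 1) = (0, 12, -12)
  D5: (1, 12, -13) + (0, -1, 1) = (1, 11, -12)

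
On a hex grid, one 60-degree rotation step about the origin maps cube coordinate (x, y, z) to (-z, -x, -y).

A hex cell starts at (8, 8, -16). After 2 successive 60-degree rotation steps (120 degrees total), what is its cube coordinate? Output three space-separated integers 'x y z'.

Answer: 8 -16 8

Derivation:
Start: (8, 8, -16)
Step 1: (8, 8, -16) -> (-(-16), -(8), -(8)) = (16, -8, -8)
Step 2: (16, -8, -8) -> (-(-8), -(16), -(-8)) = (8, -16, 8)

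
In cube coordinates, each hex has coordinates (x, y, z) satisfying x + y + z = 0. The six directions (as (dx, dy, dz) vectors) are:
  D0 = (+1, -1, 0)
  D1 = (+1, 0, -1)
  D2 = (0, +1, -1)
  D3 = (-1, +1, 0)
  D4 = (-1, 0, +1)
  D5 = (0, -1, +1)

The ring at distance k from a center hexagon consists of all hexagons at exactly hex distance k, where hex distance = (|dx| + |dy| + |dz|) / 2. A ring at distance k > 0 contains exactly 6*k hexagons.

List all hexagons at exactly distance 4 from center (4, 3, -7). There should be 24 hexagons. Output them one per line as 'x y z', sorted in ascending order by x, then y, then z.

Answer: 0 3 -3
0 4 -4
0 5 -5
0 6 -6
0 7 -7
1 2 -3
1 7 -8
2 1 -3
2 7 -9
3 0 -3
3 7 -10
4 -1 -3
4 7 -11
5 -1 -4
5 6 -11
6 -1 -5
6 5 -11
7 -1 -6
7 4 -11
8 -1 -7
8 0 -8
8 1 -9
8 2 -10
8 3 -11

Derivation:
Walk ring at distance 4 from (4, 3, -7):
Start at center + D4*4 = (0, 3, -3)
  hex 0: (0, 3, -3)
  hex 1: (1, 2, -3)
  hex 2: (2, 1, -3)
  hex 3: (3, 0, -3)
  hex 4: (4, -1, -3)
  hex 5: (5, -1, -4)
  hex 6: (6, -1, -5)
  hex 7: (7, -1, -6)
  hex 8: (8, -1, -7)
  hex 9: (8, 0, -8)
  hex 10: (8, 1, -9)
  hex 11: (8, 2, -10)
  hex 12: (8, 3, -11)
  hex 13: (7, 4, -11)
  hex 14: (6, 5, -11)
  hex 15: (5, 6, -11)
  hex 16: (4, 7, -11)
  hex 17: (3, 7, -10)
  hex 18: (2, 7, -9)
  hex 19: (1, 7, -8)
  hex 20: (0, 7, -7)
  hex 21: (0, 6, -6)
  hex 22: (0, 5, -5)
  hex 23: (0, 4, -4)
Sorted: 24 hexes.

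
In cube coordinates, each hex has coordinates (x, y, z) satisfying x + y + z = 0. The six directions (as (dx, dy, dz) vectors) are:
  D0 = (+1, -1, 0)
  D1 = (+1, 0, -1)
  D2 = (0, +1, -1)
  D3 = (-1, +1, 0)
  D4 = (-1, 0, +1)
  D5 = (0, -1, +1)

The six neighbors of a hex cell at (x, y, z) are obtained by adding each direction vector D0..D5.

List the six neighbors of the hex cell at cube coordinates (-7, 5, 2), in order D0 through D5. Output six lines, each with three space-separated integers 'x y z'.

Center: (-7, 5, 2). Add each direction:
  D0: (-7, 5, 2) + (1, -1, 0) = (-6, 4, 2)
  D1: (-7, 5, 2) + (1, 0, -1) = (-6, 5, 1)
  D2: (-7, 5, 2) + (0, 1, -1) = (-7, 6, 1)
  D3: (-7, 5, 2) + (-1, 1, 0) = (-8, 6, 2)
  D4: (-7, 5, 2) + (-1, 0, 1) = (-8, 5, 3)
  D5: (-7, 5, 2) + (0, -1, 1) = (-7, 4, 3)

Answer: -6 4 2
-6 5 1
-7 6 1
-8 6 2
-8 5 3
-7 4 3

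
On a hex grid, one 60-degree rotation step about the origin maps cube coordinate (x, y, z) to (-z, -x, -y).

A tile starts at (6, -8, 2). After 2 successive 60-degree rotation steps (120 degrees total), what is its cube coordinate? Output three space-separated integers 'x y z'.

Start: (6, -8, 2)
Step 1: (6, -8, 2) -> (-(2), -(6), -(-8)) = (-2, -6, 8)
Step 2: (-2, -6, 8) -> (-(8), -(-2), -(-6)) = (-8, 2, 6)

Answer: -8 2 6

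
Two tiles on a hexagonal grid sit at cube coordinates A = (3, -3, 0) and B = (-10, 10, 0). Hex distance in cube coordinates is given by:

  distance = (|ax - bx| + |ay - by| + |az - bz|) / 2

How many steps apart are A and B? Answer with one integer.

|ax - bx| = |3 - (-10)| = 13
|ay - by| = |-3 - 10| = 13
|az - bz| = |0 - 0| = 0
distance = (13 + 13 + 0) / 2 = 26 / 2 = 13

Answer: 13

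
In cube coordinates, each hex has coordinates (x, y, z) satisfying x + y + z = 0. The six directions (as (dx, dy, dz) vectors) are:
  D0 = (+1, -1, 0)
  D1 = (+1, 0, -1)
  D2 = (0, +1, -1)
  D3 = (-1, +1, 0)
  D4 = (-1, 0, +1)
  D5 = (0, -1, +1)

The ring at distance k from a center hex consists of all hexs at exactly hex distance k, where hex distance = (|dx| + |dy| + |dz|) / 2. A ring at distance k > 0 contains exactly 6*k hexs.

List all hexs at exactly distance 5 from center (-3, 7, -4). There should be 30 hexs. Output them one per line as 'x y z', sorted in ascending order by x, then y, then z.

Answer: -8 7 1
-8 8 0
-8 9 -1
-8 10 -2
-8 11 -3
-8 12 -4
-7 6 1
-7 12 -5
-6 5 1
-6 12 -6
-5 4 1
-5 12 -7
-4 3 1
-4 12 -8
-3 2 1
-3 12 -9
-2 2 0
-2 11 -9
-1 2 -1
-1 10 -9
0 2 -2
0 9 -9
1 2 -3
1 8 -9
2 2 -4
2 3 -5
2 4 -6
2 5 -7
2 6 -8
2 7 -9

Derivation:
Walk ring at distance 5 from (-3, 7, -4):
Start at center + D4*5 = (-8, 7, 1)
  hex 0: (-8, 7, 1)
  hex 1: (-7, 6, 1)
  hex 2: (-6, 5, 1)
  hex 3: (-5, 4, 1)
  hex 4: (-4, 3, 1)
  hex 5: (-3, 2, 1)
  hex 6: (-2, 2, 0)
  hex 7: (-1, 2, -1)
  hex 8: (0, 2, -2)
  hex 9: (1, 2, -3)
  hex 10: (2, 2, -4)
  hex 11: (2, 3, -5)
  hex 12: (2, 4, -6)
  hex 13: (2, 5, -7)
  hex 14: (2, 6, -8)
  hex 15: (2, 7, -9)
  hex 16: (1, 8, -9)
  hex 17: (0, 9, -9)
  hex 18: (-1, 10, -9)
  hex 19: (-2, 11, -9)
  hex 20: (-3, 12, -9)
  hex 21: (-4, 12, -8)
  hex 22: (-5, 12, -7)
  hex 23: (-6, 12, -6)
  hex 24: (-7, 12, -5)
  hex 25: (-8, 12, -4)
  hex 26: (-8, 11, -3)
  hex 27: (-8, 10, -2)
  hex 28: (-8, 9, -1)
  hex 29: (-8, 8, 0)
Sorted: 30 hexes.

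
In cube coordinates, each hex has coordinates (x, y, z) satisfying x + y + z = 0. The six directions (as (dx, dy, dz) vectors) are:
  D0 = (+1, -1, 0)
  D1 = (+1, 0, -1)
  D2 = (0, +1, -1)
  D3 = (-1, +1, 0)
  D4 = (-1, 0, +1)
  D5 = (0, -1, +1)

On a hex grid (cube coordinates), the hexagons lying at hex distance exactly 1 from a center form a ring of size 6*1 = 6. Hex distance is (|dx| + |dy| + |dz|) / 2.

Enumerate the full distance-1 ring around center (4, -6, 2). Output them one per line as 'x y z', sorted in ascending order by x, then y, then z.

Walk ring at distance 1 from (4, -6, 2):
Start at center + D4*1 = (3, -6, 3)
  hex 0: (3, -6, 3)
  hex 1: (4, -7, 3)
  hex 2: (5, -7, 2)
  hex 3: (5, -6, 1)
  hex 4: (4, -5, 1)
  hex 5: (3, -5, 2)
Sorted: 6 hexes.

Answer: 3 -6 3
3 -5 2
4 -7 3
4 -5 1
5 -7 2
5 -6 1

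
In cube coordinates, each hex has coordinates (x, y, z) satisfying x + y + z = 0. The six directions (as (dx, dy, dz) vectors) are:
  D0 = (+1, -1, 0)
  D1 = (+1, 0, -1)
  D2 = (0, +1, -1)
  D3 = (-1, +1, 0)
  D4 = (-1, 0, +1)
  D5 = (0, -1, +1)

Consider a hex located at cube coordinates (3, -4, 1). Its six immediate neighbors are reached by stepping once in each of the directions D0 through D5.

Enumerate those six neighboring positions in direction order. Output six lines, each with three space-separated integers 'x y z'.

Center: (3, -4, 1). Add each direction:
  D0: (3, -4, 1) + (1, -1, 0) = (4, -5, 1)
  D1: (3, -4, 1) + (1, 0, -1) = (4, -4, 0)
  D2: (3, -4, 1) + (0, 1, -1) = (3, -3, 0)
  D3: (3, -4, 1) + (-1, 1, 0) = (2, -3, 1)
  D4: (3, -4, 1) + (-1, 0, 1) = (2, -4, 2)
  D5: (3, -4, 1) + (0, -1, 1) = (3, -5, 2)

Answer: 4 -5 1
4 -4 0
3 -3 0
2 -3 1
2 -4 2
3 -5 2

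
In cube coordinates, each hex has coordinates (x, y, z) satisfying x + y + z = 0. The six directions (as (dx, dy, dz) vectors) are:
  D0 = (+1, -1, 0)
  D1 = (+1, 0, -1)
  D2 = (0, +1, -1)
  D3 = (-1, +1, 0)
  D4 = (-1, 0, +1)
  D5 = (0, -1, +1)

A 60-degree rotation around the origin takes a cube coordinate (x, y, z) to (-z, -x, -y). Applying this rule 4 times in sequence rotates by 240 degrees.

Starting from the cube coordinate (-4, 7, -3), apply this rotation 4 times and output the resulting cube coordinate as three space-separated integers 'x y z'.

Answer: -3 -4 7

Derivation:
Start: (-4, 7, -3)
Step 1: (-4, 7, -3) -> (-(-3), -(-4), -(7)) = (3, 4, -7)
Step 2: (3, 4, -7) -> (-(-7), -(3), -(4)) = (7, -3, -4)
Step 3: (7, -3, -4) -> (-(-4), -(7), -(-3)) = (4, -7, 3)
Step 4: (4, -7, 3) -> (-(3), -(4), -(-7)) = (-3, -4, 7)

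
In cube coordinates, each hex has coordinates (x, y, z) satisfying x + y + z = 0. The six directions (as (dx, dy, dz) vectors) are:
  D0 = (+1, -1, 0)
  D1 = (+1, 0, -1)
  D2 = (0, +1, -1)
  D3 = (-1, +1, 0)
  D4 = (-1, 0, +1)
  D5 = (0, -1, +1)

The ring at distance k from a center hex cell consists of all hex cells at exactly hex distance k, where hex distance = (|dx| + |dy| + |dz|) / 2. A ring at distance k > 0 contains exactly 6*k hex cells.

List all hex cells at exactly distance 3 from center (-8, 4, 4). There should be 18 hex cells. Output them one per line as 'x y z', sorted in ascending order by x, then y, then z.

Answer: -11 4 7
-11 5 6
-11 6 5
-11 7 4
-10 3 7
-10 7 3
-9 2 7
-9 7 2
-8 1 7
-8 7 1
-7 1 6
-7 6 1
-6 1 5
-6 5 1
-5 1 4
-5 2 3
-5 3 2
-5 4 1

Derivation:
Walk ring at distance 3 from (-8, 4, 4):
Start at center + D4*3 = (-11, 4, 7)
  hex 0: (-11, 4, 7)
  hex 1: (-10, 3, 7)
  hex 2: (-9, 2, 7)
  hex 3: (-8, 1, 7)
  hex 4: (-7, 1, 6)
  hex 5: (-6, 1, 5)
  hex 6: (-5, 1, 4)
  hex 7: (-5, 2, 3)
  hex 8: (-5, 3, 2)
  hex 9: (-5, 4, 1)
  hex 10: (-6, 5, 1)
  hex 11: (-7, 6, 1)
  hex 12: (-8, 7, 1)
  hex 13: (-9, 7, 2)
  hex 14: (-10, 7, 3)
  hex 15: (-11, 7, 4)
  hex 16: (-11, 6, 5)
  hex 17: (-11, 5, 6)
Sorted: 18 hexes.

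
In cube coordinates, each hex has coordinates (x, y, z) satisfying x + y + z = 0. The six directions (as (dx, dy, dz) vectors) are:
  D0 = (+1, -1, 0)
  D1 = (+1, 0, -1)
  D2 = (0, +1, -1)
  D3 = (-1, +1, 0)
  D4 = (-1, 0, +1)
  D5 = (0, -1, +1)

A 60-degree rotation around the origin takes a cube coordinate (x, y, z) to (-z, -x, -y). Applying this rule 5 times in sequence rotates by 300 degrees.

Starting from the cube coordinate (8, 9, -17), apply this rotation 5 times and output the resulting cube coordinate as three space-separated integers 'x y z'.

Start: (8, 9, -17)
Step 1: (8, 9, -17) -> (-(-17), -(8), -(9)) = (17, -8, -9)
Step 2: (17, -8, -9) -> (-(-9), -(17), -(-8)) = (9, -17, 8)
Step 3: (9, -17, 8) -> (-(8), -(9), -(-17)) = (-8, -9, 17)
Step 4: (-8, -9, 17) -> (-(17), -(-8), -(-9)) = (-17, 8, 9)
Step 5: (-17, 8, 9) -> (-(9), -(-17), -(8)) = (-9, 17, -8)

Answer: -9 17 -8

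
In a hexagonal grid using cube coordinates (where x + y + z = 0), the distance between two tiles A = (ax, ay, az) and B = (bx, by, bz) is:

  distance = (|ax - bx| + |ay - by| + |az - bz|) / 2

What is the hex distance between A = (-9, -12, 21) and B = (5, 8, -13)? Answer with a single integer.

|ax - bx| = |-9 - 5| = 14
|ay - by| = |-12 - 8| = 20
|az - bz| = |21 - (-13)| = 34
distance = (14 + 20 + 34) / 2 = 68 / 2 = 34

Answer: 34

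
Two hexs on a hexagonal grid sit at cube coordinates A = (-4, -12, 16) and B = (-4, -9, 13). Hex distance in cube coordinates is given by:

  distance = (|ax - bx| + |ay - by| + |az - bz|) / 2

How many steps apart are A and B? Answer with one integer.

|ax - bx| = |-4 - (-4)| = 0
|ay - by| = |-12 - (-9)| = 3
|az - bz| = |16 - 13| = 3
distance = (0 + 3 + 3) / 2 = 6 / 2 = 3

Answer: 3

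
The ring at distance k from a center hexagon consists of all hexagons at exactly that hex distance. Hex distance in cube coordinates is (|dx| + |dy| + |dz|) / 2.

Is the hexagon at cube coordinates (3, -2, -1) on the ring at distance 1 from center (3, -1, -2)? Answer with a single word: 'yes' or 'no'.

Answer: yes

Derivation:
|px - cx| = |3 - 3| = 0
|py - cy| = |-2 - (-1)| = 1
|pz - cz| = |-1 - (-2)| = 1
distance = (0+1+1)/2 = 2/2 = 1
radius = 1; distance == radius -> yes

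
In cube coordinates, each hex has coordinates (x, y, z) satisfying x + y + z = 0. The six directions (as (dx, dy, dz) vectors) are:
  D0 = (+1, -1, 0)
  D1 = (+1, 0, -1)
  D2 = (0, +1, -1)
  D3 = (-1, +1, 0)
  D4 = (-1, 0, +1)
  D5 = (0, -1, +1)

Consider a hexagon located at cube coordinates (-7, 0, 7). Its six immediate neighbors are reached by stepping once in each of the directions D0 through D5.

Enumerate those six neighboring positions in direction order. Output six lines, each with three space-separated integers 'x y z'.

Center: (-7, 0, 7). Add each direction:
  D0: (-7, 0, 7) + (1, -1, 0) = (-6, -1, 7)
  D1: (-7, 0, 7) + (1, 0, -1) = (-6, 0, 6)
  D2: (-7, 0, 7) + (0, 1, -1) = (-7, 1, 6)
  D3: (-7, 0, 7) + (-1, 1, 0) = (-8, 1, 7)
  D4: (-7, 0, 7) + (-1, 0, 1) = (-8, 0, 8)
  D5: (-7, 0, 7) + (0, -1, 1) = (-7, -1, 8)

Answer: -6 -1 7
-6 0 6
-7 1 6
-8 1 7
-8 0 8
-7 -1 8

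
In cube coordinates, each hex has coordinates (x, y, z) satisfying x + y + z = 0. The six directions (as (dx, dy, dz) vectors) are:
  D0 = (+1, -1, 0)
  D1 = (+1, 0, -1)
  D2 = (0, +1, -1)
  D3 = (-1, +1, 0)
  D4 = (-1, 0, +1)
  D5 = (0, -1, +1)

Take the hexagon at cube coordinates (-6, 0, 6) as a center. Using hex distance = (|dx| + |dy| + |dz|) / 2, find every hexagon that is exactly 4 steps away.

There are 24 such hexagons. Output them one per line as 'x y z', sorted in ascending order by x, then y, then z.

Answer: -10 0 10
-10 1 9
-10 2 8
-10 3 7
-10 4 6
-9 -1 10
-9 4 5
-8 -2 10
-8 4 4
-7 -3 10
-7 4 3
-6 -4 10
-6 4 2
-5 -4 9
-5 3 2
-4 -4 8
-4 2 2
-3 -4 7
-3 1 2
-2 -4 6
-2 -3 5
-2 -2 4
-2 -1 3
-2 0 2

Derivation:
Walk ring at distance 4 from (-6, 0, 6):
Start at center + D4*4 = (-10, 0, 10)
  hex 0: (-10, 0, 10)
  hex 1: (-9, -1, 10)
  hex 2: (-8, -2, 10)
  hex 3: (-7, -3, 10)
  hex 4: (-6, -4, 10)
  hex 5: (-5, -4, 9)
  hex 6: (-4, -4, 8)
  hex 7: (-3, -4, 7)
  hex 8: (-2, -4, 6)
  hex 9: (-2, -3, 5)
  hex 10: (-2, -2, 4)
  hex 11: (-2, -1, 3)
  hex 12: (-2, 0, 2)
  hex 13: (-3, 1, 2)
  hex 14: (-4, 2, 2)
  hex 15: (-5, 3, 2)
  hex 16: (-6, 4, 2)
  hex 17: (-7, 4, 3)
  hex 18: (-8, 4, 4)
  hex 19: (-9, 4, 5)
  hex 20: (-10, 4, 6)
  hex 21: (-10, 3, 7)
  hex 22: (-10, 2, 8)
  hex 23: (-10, 1, 9)
Sorted: 24 hexes.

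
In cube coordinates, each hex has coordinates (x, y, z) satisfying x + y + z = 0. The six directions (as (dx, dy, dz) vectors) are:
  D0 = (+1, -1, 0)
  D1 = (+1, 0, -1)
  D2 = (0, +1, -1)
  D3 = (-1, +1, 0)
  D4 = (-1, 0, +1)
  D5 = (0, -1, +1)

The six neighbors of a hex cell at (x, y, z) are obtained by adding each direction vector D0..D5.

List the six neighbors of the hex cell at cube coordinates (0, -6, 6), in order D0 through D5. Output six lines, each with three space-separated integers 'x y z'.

Answer: 1 -7 6
1 -6 5
0 -5 5
-1 -5 6
-1 -6 7
0 -7 7

Derivation:
Center: (0, -6, 6). Add each direction:
  D0: (0, -6, 6) + (1, -1, 0) = (1, -7, 6)
  D1: (0, -6, 6) + (1, 0, -1) = (1, -6, 5)
  D2: (0, -6, 6) + (0, 1, -1) = (0, -5, 5)
  D3: (0, -6, 6) + (-1, 1, 0) = (-1, -5, 6)
  D4: (0, -6, 6) + (-1, 0, 1) = (-1, -6, 7)
  D5: (0, -6, 6) + (0, -1, 1) = (0, -7, 7)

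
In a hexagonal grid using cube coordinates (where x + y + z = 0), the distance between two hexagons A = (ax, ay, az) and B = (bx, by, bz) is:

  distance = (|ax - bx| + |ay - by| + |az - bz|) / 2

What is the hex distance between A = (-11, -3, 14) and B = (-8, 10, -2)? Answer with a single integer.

Answer: 16

Derivation:
|ax - bx| = |-11 - (-8)| = 3
|ay - by| = |-3 - 10| = 13
|az - bz| = |14 - (-2)| = 16
distance = (3 + 13 + 16) / 2 = 32 / 2 = 16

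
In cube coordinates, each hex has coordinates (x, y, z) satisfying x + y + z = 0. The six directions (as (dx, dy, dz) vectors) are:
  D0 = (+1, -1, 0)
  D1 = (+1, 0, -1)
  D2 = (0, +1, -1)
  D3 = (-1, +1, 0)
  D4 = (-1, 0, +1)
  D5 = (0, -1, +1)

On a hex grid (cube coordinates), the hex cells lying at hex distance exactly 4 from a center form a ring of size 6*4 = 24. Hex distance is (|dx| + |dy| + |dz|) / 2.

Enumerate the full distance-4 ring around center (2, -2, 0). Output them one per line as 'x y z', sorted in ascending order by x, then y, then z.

Answer: -2 -2 4
-2 -1 3
-2 0 2
-2 1 1
-2 2 0
-1 -3 4
-1 2 -1
0 -4 4
0 2 -2
1 -5 4
1 2 -3
2 -6 4
2 2 -4
3 -6 3
3 1 -4
4 -6 2
4 0 -4
5 -6 1
5 -1 -4
6 -6 0
6 -5 -1
6 -4 -2
6 -3 -3
6 -2 -4

Derivation:
Walk ring at distance 4 from (2, -2, 0):
Start at center + D4*4 = (-2, -2, 4)
  hex 0: (-2, -2, 4)
  hex 1: (-1, -3, 4)
  hex 2: (0, -4, 4)
  hex 3: (1, -5, 4)
  hex 4: (2, -6, 4)
  hex 5: (3, -6, 3)
  hex 6: (4, -6, 2)
  hex 7: (5, -6, 1)
  hex 8: (6, -6, 0)
  hex 9: (6, -5, -1)
  hex 10: (6, -4, -2)
  hex 11: (6, -3, -3)
  hex 12: (6, -2, -4)
  hex 13: (5, -1, -4)
  hex 14: (4, 0, -4)
  hex 15: (3, 1, -4)
  hex 16: (2, 2, -4)
  hex 17: (1, 2, -3)
  hex 18: (0, 2, -2)
  hex 19: (-1, 2, -1)
  hex 20: (-2, 2, 0)
  hex 21: (-2, 1, 1)
  hex 22: (-2, 0, 2)
  hex 23: (-2, -1, 3)
Sorted: 24 hexes.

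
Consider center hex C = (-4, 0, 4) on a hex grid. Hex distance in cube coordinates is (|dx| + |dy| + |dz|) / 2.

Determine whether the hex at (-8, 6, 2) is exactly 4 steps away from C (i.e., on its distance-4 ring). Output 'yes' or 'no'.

|px - cx| = |-8 - (-4)| = 4
|py - cy| = |6 - 0| = 6
|pz - cz| = |2 - 4| = 2
distance = (4+6+2)/2 = 12/2 = 6
radius = 4; distance != radius -> no

Answer: no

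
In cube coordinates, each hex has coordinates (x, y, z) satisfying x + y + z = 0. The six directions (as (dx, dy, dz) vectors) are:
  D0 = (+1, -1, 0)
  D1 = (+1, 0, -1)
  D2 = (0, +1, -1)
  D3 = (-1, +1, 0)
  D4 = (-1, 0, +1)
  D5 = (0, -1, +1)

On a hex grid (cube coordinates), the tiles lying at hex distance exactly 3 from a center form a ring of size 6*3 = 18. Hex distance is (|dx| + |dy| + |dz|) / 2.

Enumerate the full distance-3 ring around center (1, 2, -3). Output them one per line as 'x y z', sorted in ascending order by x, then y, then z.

Answer: -2 2 0
-2 3 -1
-2 4 -2
-2 5 -3
-1 1 0
-1 5 -4
0 0 0
0 5 -5
1 -1 0
1 5 -6
2 -1 -1
2 4 -6
3 -1 -2
3 3 -6
4 -1 -3
4 0 -4
4 1 -5
4 2 -6

Derivation:
Walk ring at distance 3 from (1, 2, -3):
Start at center + D4*3 = (-2, 2, 0)
  hex 0: (-2, 2, 0)
  hex 1: (-1, 1, 0)
  hex 2: (0, 0, 0)
  hex 3: (1, -1, 0)
  hex 4: (2, -1, -1)
  hex 5: (3, -1, -2)
  hex 6: (4, -1, -3)
  hex 7: (4, 0, -4)
  hex 8: (4, 1, -5)
  hex 9: (4, 2, -6)
  hex 10: (3, 3, -6)
  hex 11: (2, 4, -6)
  hex 12: (1, 5, -6)
  hex 13: (0, 5, -5)
  hex 14: (-1, 5, -4)
  hex 15: (-2, 5, -3)
  hex 16: (-2, 4, -2)
  hex 17: (-2, 3, -1)
Sorted: 18 hexes.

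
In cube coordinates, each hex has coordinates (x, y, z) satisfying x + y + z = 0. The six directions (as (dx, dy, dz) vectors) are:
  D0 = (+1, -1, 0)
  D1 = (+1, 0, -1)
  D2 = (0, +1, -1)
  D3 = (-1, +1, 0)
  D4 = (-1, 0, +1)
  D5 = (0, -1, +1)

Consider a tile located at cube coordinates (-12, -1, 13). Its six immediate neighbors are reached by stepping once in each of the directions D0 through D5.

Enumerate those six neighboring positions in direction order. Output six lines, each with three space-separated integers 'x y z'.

Answer: -11 -2 13
-11 -1 12
-12 0 12
-13 0 13
-13 -1 14
-12 -2 14

Derivation:
Center: (-12, -1, 13). Add each direction:
  D0: (-12, -1, 13) + (1, -1, 0) = (-11, -2, 13)
  D1: (-12, -1, 13) + (1, 0, -1) = (-11, -1, 12)
  D2: (-12, -1, 13) + (0, 1, -1) = (-12, 0, 12)
  D3: (-12, -1, 13) + (-1, 1, 0) = (-13, 0, 13)
  D4: (-12, -1, 13) + (-1, 0, 1) = (-13, -1, 14)
  D5: (-12, -1, 13) + (0, -1, 1) = (-12, -2, 14)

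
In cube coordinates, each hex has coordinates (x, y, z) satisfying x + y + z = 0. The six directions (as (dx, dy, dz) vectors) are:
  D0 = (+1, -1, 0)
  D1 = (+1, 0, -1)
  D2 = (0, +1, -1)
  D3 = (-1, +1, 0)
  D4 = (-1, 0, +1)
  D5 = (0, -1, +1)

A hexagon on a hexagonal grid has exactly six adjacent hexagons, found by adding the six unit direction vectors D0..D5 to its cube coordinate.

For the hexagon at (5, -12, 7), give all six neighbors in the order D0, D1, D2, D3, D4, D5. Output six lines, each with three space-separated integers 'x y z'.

Center: (5, -12, 7). Add each direction:
  D0: (5, -12, 7) + (1, -1, 0) = (6, -13, 7)
  D1: (5, -12, 7) + (1, 0, -1) = (6, -12, 6)
  D2: (5, -12, 7) + (0, 1, -1) = (5, -11, 6)
  D3: (5, -12, 7) + (-1, 1, 0) = (4, -11, 7)
  D4: (5, -12, 7) + (-1, 0, 1) = (4, -12, 8)
  D5: (5, -12, 7) + (0, -1, 1) = (5, -13, 8)

Answer: 6 -13 7
6 -12 6
5 -11 6
4 -11 7
4 -12 8
5 -13 8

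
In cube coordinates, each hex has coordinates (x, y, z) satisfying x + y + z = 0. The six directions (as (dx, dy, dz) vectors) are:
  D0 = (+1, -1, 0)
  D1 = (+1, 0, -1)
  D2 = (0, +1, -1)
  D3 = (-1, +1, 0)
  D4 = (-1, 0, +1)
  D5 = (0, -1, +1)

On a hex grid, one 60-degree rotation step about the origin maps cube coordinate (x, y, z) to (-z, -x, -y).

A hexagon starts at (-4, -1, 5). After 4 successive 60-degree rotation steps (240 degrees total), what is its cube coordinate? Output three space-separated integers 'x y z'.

Start: (-4, -1, 5)
Step 1: (-4, -1, 5) -> (-(5), -(-4), -(-1)) = (-5, 4, 1)
Step 2: (-5, 4, 1) -> (-(1), -(-5), -(4)) = (-1, 5, -4)
Step 3: (-1, 5, -4) -> (-(-4), -(-1), -(5)) = (4, 1, -5)
Step 4: (4, 1, -5) -> (-(-5), -(4), -(1)) = (5, -4, -1)

Answer: 5 -4 -1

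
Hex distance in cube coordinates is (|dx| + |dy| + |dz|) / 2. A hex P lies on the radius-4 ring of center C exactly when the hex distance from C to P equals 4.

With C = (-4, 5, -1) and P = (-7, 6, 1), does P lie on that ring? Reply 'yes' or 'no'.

Answer: no

Derivation:
|px - cx| = |-7 - (-4)| = 3
|py - cy| = |6 - 5| = 1
|pz - cz| = |1 - (-1)| = 2
distance = (3+1+2)/2 = 6/2 = 3
radius = 4; distance != radius -> no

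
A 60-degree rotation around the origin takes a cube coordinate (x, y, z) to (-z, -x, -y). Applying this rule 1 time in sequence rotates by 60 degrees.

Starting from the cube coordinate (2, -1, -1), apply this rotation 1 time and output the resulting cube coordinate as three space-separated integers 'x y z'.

Answer: 1 -2 1

Derivation:
Start: (2, -1, -1)
Step 1: (2, -1, -1) -> (-(-1), -(2), -(-1)) = (1, -2, 1)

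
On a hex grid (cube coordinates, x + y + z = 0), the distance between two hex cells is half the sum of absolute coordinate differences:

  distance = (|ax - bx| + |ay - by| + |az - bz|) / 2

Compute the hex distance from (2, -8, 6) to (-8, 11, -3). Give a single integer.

|ax - bx| = |2 - (-8)| = 10
|ay - by| = |-8 - 11| = 19
|az - bz| = |6 - (-3)| = 9
distance = (10 + 19 + 9) / 2 = 38 / 2 = 19

Answer: 19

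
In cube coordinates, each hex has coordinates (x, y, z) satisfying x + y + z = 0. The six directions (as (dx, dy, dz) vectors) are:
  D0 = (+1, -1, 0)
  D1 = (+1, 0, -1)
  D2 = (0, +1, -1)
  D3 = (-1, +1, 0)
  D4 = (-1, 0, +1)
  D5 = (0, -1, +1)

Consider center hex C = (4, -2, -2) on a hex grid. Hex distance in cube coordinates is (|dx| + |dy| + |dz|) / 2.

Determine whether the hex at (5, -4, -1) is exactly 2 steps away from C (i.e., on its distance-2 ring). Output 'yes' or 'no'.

|px - cx| = |5 - 4| = 1
|py - cy| = |-4 - (-2)| = 2
|pz - cz| = |-1 - (-2)| = 1
distance = (1+2+1)/2 = 4/2 = 2
radius = 2; distance == radius -> yes

Answer: yes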